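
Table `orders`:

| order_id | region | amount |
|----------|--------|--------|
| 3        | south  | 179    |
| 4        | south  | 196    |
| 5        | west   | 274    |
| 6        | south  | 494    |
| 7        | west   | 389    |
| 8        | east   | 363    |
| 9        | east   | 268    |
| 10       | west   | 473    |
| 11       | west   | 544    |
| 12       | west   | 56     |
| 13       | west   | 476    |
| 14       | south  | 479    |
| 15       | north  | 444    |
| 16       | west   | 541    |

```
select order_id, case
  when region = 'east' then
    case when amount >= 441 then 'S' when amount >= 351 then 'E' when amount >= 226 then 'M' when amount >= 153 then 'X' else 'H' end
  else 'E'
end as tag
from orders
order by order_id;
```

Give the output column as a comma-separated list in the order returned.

E, E, E, E, E, E, M, E, E, E, E, E, E, E

order_id=3: region='south' → outer ELSE → E
order_id=4: region='south' → outer ELSE → E
order_id=5: region='west' → outer ELSE → E
order_id=6: region='south' → outer ELSE → E
order_id=7: region='west' → outer ELSE → E
order_id=8: region='east' → inner[amount >= 351] → E
order_id=9: region='east' → inner[amount >= 226] → M
order_id=10: region='west' → outer ELSE → E
order_id=11: region='west' → outer ELSE → E
order_id=12: region='west' → outer ELSE → E
order_id=13: region='west' → outer ELSE → E
order_id=14: region='south' → outer ELSE → E
order_id=15: region='north' → outer ELSE → E
order_id=16: region='west' → outer ELSE → E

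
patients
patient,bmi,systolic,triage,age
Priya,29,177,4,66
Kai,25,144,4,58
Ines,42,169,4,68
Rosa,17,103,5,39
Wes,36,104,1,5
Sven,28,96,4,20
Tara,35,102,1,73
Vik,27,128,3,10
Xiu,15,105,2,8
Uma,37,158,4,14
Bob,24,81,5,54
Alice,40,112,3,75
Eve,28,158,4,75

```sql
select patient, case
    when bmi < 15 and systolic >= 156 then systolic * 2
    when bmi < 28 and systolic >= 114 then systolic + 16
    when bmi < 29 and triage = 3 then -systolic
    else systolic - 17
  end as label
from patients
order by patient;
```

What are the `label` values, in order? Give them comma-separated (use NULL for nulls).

95, 64, 141, 152, 160, 160, 86, 79, 85, 141, 144, 87, 88

patient=Alice: ELSE → 95
patient=Bob: ELSE → 64
patient=Eve: ELSE → 141
patient=Ines: ELSE → 152
patient=Kai: bmi < 28 and systolic >= 114 → 160
patient=Priya: ELSE → 160
patient=Rosa: ELSE → 86
patient=Sven: ELSE → 79
patient=Tara: ELSE → 85
patient=Uma: ELSE → 141
patient=Vik: bmi < 28 and systolic >= 114 → 144
patient=Wes: ELSE → 87
patient=Xiu: ELSE → 88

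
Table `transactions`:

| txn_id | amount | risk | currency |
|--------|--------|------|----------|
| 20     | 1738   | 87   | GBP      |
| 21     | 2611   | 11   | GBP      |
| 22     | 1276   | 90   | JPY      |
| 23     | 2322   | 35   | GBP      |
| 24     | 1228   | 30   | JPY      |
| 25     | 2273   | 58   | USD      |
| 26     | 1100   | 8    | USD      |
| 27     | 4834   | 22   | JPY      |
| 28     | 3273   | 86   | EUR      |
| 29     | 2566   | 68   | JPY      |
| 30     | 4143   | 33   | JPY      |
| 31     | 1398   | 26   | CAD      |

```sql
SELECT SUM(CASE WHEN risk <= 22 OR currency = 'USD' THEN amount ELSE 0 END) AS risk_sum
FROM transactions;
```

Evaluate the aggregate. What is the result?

txn_id=20: ✗
txn_id=21: ✓ → 2611
txn_id=22: ✗
txn_id=23: ✗
txn_id=24: ✗
txn_id=25: ✓ → 2273
txn_id=26: ✓ → 1100
txn_id=27: ✓ → 4834
txn_id=28: ✗
txn_id=29: ✗
txn_id=30: ✗
txn_id=31: ✗
risk_sum = 2611 + 2273 + 1100 + 4834 = 10818

10818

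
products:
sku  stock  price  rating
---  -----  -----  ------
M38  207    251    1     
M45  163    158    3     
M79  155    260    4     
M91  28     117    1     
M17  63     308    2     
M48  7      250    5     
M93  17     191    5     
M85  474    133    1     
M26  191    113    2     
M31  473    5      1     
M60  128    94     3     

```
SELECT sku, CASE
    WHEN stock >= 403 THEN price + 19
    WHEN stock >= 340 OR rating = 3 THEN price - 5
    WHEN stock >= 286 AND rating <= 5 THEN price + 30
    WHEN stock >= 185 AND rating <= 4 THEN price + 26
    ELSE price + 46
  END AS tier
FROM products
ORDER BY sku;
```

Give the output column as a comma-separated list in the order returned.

354, 139, 24, 277, 153, 296, 89, 306, 152, 163, 237

sku=M17: ELSE → 354
sku=M26: stock >= 185 AND rating <= 4 → 139
sku=M31: stock >= 403 → 24
sku=M38: stock >= 185 AND rating <= 4 → 277
sku=M45: stock >= 340 OR rating = 3 → 153
sku=M48: ELSE → 296
sku=M60: stock >= 340 OR rating = 3 → 89
sku=M79: ELSE → 306
sku=M85: stock >= 403 → 152
sku=M91: ELSE → 163
sku=M93: ELSE → 237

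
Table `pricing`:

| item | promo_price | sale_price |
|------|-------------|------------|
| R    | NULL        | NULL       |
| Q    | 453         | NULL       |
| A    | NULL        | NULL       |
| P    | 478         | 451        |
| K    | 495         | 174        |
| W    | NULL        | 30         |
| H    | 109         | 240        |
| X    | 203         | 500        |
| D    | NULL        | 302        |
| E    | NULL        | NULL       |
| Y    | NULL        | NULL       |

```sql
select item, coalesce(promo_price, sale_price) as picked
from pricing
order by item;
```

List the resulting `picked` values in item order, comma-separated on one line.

item=A: promo_price=NULL, sale_price=NULL (all NULL) → NULL
item=D: promo_price=NULL, sale_price=302 → 302
item=E: promo_price=NULL, sale_price=NULL (all NULL) → NULL
item=H: promo_price=109 → 109
item=K: promo_price=495 → 495
item=P: promo_price=478 → 478
item=Q: promo_price=453 → 453
item=R: promo_price=NULL, sale_price=NULL (all NULL) → NULL
item=W: promo_price=NULL, sale_price=30 → 30
item=X: promo_price=203 → 203
item=Y: promo_price=NULL, sale_price=NULL (all NULL) → NULL

NULL, 302, NULL, 109, 495, 478, 453, NULL, 30, 203, NULL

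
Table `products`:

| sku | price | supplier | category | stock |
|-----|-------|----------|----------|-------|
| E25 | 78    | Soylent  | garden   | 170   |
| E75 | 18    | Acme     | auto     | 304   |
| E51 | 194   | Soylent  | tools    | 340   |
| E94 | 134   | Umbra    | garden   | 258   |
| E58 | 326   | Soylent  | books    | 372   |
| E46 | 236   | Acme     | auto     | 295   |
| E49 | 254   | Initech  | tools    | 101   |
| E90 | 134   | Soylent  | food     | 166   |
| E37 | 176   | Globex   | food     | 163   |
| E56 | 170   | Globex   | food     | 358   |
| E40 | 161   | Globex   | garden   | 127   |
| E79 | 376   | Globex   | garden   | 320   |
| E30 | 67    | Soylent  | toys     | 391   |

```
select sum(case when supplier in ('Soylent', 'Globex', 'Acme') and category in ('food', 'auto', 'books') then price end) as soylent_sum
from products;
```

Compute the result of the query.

sku=E25: ✗
sku=E75: ✓ → 18
sku=E51: ✗
sku=E94: ✗
sku=E58: ✓ → 326
sku=E46: ✓ → 236
sku=E49: ✗
sku=E90: ✓ → 134
sku=E37: ✓ → 176
sku=E56: ✓ → 170
sku=E40: ✗
sku=E79: ✗
sku=E30: ✗
soylent_sum = 18 + 326 + 236 + 134 + 176 + 170 = 1060

1060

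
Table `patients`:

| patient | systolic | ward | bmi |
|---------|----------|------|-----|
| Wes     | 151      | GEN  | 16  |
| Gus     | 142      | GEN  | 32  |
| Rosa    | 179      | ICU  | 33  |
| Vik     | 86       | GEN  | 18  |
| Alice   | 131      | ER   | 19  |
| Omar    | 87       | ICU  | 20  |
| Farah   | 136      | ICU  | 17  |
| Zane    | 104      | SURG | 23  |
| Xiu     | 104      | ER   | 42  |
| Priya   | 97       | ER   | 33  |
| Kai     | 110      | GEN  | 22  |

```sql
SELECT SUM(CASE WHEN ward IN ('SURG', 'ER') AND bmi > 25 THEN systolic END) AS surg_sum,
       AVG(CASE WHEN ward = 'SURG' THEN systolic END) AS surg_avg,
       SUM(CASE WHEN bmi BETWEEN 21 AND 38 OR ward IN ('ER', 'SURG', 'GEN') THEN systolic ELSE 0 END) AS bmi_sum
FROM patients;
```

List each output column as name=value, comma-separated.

surg_sum=201, surg_avg=104, bmi_sum=1104

[surg_sum: ward IN ('SURG', 'ER') AND bmi > 25]
patient=Wes: ✗
patient=Gus: ✗
patient=Rosa: ✗
patient=Vik: ✗
patient=Alice: ✗
patient=Omar: ✗
patient=Farah: ✗
patient=Zane: ✗
patient=Xiu: ✓ → 104
patient=Priya: ✓ → 97
patient=Kai: ✗
surg_sum = 104 + 97 = 201
—
[surg_avg: ward = 'SURG']
patient=Wes: ✗
patient=Gus: ✗
patient=Rosa: ✗
patient=Vik: ✗
patient=Alice: ✗
patient=Omar: ✗
patient=Farah: ✗
patient=Zane: ✓ → 104
patient=Xiu: ✗
patient=Priya: ✗
patient=Kai: ✗
surg_avg = 104
—
[bmi_sum: bmi BETWEEN 21 AND 38 OR ward IN ('ER', 'SURG', 'GEN')]
patient=Wes: ✓ → 151
patient=Gus: ✓ → 142
patient=Rosa: ✓ → 179
patient=Vik: ✓ → 86
patient=Alice: ✓ → 131
patient=Omar: ✗
patient=Farah: ✗
patient=Zane: ✓ → 104
patient=Xiu: ✓ → 104
patient=Priya: ✓ → 97
patient=Kai: ✓ → 110
bmi_sum = 151 + 142 + 179 + 86 + 131 + 104 + 104 + 97 + 110 = 1104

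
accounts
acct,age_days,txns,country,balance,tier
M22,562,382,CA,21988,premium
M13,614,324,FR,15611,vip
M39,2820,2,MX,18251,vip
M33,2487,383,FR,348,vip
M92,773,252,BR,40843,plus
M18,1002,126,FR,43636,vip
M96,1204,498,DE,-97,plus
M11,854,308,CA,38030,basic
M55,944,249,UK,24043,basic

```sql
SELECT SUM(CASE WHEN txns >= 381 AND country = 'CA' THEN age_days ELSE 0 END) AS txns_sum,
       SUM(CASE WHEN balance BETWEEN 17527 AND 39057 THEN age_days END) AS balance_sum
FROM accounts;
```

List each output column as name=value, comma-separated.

[txns_sum: txns >= 381 AND country = 'CA']
acct=M22: ✓ → 562
acct=M13: ✗
acct=M39: ✗
acct=M33: ✗
acct=M92: ✗
acct=M18: ✗
acct=M96: ✗
acct=M11: ✗
acct=M55: ✗
txns_sum = 562
—
[balance_sum: balance BETWEEN 17527 AND 39057]
acct=M22: ✓ → 562
acct=M13: ✗
acct=M39: ✓ → 2820
acct=M33: ✗
acct=M92: ✗
acct=M18: ✗
acct=M96: ✗
acct=M11: ✓ → 854
acct=M55: ✓ → 944
balance_sum = 562 + 2820 + 854 + 944 = 5180

txns_sum=562, balance_sum=5180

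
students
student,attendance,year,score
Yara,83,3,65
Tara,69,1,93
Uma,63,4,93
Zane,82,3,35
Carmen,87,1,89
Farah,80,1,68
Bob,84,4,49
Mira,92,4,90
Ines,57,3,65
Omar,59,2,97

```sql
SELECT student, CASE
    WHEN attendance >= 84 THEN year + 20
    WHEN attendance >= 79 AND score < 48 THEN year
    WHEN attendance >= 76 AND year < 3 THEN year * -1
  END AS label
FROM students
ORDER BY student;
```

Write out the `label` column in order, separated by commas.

student=Bob: attendance >= 84 → 24
student=Carmen: attendance >= 84 → 21
student=Farah: attendance >= 76 AND year < 3 → -1
student=Ines: (no match → NULL) → NULL
student=Mira: attendance >= 84 → 24
student=Omar: (no match → NULL) → NULL
student=Tara: (no match → NULL) → NULL
student=Uma: (no match → NULL) → NULL
student=Yara: (no match → NULL) → NULL
student=Zane: attendance >= 79 AND score < 48 → 3

24, 21, -1, NULL, 24, NULL, NULL, NULL, NULL, 3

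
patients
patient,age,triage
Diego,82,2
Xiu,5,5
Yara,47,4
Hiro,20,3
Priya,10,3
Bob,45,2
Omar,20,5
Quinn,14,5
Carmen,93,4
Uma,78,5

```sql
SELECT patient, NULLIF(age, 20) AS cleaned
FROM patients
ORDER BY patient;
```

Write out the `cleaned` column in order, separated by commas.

45, 93, 82, NULL, NULL, 10, 14, 78, 5, 47

patient=Bob: age=45 vs 20: differ → 45
patient=Carmen: age=93 vs 20: differ → 93
patient=Diego: age=82 vs 20: differ → 82
patient=Hiro: age=20 vs 20: equal → NULL
patient=Omar: age=20 vs 20: equal → NULL
patient=Priya: age=10 vs 20: differ → 10
patient=Quinn: age=14 vs 20: differ → 14
patient=Uma: age=78 vs 20: differ → 78
patient=Xiu: age=5 vs 20: differ → 5
patient=Yara: age=47 vs 20: differ → 47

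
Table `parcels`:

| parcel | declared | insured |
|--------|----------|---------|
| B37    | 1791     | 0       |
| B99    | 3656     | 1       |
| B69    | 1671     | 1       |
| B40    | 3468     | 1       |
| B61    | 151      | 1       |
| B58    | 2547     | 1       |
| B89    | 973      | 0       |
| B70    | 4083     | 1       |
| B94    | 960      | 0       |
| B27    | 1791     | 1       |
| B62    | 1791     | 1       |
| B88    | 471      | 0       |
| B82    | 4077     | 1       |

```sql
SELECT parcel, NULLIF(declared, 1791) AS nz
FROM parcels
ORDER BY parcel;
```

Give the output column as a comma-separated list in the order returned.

NULL, NULL, 3468, 2547, 151, NULL, 1671, 4083, 4077, 471, 973, 960, 3656

parcel=B27: declared=1791 vs 1791: equal → NULL
parcel=B37: declared=1791 vs 1791: equal → NULL
parcel=B40: declared=3468 vs 1791: differ → 3468
parcel=B58: declared=2547 vs 1791: differ → 2547
parcel=B61: declared=151 vs 1791: differ → 151
parcel=B62: declared=1791 vs 1791: equal → NULL
parcel=B69: declared=1671 vs 1791: differ → 1671
parcel=B70: declared=4083 vs 1791: differ → 4083
parcel=B82: declared=4077 vs 1791: differ → 4077
parcel=B88: declared=471 vs 1791: differ → 471
parcel=B89: declared=973 vs 1791: differ → 973
parcel=B94: declared=960 vs 1791: differ → 960
parcel=B99: declared=3656 vs 1791: differ → 3656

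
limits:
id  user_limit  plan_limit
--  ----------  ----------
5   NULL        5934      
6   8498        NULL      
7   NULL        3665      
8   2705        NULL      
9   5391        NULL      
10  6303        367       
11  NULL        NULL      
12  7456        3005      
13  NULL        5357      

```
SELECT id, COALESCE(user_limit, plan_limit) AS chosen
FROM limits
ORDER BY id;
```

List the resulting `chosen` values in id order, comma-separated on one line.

id=5: user_limit=NULL, plan_limit=5934 → 5934
id=6: user_limit=8498 → 8498
id=7: user_limit=NULL, plan_limit=3665 → 3665
id=8: user_limit=2705 → 2705
id=9: user_limit=5391 → 5391
id=10: user_limit=6303 → 6303
id=11: user_limit=NULL, plan_limit=NULL (all NULL) → NULL
id=12: user_limit=7456 → 7456
id=13: user_limit=NULL, plan_limit=5357 → 5357

5934, 8498, 3665, 2705, 5391, 6303, NULL, 7456, 5357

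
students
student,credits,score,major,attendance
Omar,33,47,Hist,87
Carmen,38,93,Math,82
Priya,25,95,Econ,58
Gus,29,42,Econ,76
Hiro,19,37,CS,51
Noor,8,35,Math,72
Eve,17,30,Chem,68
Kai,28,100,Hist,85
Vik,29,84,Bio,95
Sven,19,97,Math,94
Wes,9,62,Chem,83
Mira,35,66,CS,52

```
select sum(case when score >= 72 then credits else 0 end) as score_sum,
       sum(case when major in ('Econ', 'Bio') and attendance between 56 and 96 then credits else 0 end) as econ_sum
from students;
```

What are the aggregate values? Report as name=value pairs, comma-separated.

score_sum=139, econ_sum=83

[score_sum: score >= 72]
student=Omar: ✗
student=Carmen: ✓ → 38
student=Priya: ✓ → 25
student=Gus: ✗
student=Hiro: ✗
student=Noor: ✗
student=Eve: ✗
student=Kai: ✓ → 28
student=Vik: ✓ → 29
student=Sven: ✓ → 19
student=Wes: ✗
student=Mira: ✗
score_sum = 38 + 25 + 28 + 29 + 19 = 139
—
[econ_sum: major in ('Econ', 'Bio') and attendance between 56 and 96]
student=Omar: ✗
student=Carmen: ✗
student=Priya: ✓ → 25
student=Gus: ✓ → 29
student=Hiro: ✗
student=Noor: ✗
student=Eve: ✗
student=Kai: ✗
student=Vik: ✓ → 29
student=Sven: ✗
student=Wes: ✗
student=Mira: ✗
econ_sum = 25 + 29 + 29 = 83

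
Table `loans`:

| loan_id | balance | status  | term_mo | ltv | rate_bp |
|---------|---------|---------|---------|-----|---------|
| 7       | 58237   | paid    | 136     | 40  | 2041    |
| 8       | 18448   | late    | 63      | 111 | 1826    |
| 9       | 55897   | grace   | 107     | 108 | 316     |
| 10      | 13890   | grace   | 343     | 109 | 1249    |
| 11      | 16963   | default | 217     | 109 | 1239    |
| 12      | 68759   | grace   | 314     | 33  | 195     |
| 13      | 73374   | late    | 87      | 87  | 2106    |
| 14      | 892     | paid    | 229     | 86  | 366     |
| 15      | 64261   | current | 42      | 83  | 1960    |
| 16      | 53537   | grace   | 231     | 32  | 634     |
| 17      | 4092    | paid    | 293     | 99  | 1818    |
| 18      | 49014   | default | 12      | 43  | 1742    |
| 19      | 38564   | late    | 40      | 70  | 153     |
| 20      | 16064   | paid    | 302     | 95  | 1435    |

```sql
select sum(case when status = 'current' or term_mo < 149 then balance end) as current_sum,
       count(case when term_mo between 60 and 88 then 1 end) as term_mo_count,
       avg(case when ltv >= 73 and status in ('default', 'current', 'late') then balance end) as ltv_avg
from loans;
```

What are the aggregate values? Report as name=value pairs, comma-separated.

current_sum=357795, term_mo_count=2, ltv_avg=43261.5

[current_sum: status = 'current' or term_mo < 149]
loan_id=7: ✓ → 58237
loan_id=8: ✓ → 18448
loan_id=9: ✓ → 55897
loan_id=10: ✗
loan_id=11: ✗
loan_id=12: ✗
loan_id=13: ✓ → 73374
loan_id=14: ✗
loan_id=15: ✓ → 64261
loan_id=16: ✗
loan_id=17: ✗
loan_id=18: ✓ → 49014
loan_id=19: ✓ → 38564
loan_id=20: ✗
current_sum = 58237 + 18448 + 55897 + 73374 + 64261 + 49014 + 38564 = 357795
—
[term_mo_count: term_mo between 60 and 88]
loan_id=7: ✗
loan_id=8: ✓ → 1
loan_id=9: ✗
loan_id=10: ✗
loan_id=11: ✗
loan_id=12: ✗
loan_id=13: ✓ → 1
loan_id=14: ✗
loan_id=15: ✗
loan_id=16: ✗
loan_id=17: ✗
loan_id=18: ✗
loan_id=19: ✗
loan_id=20: ✗
term_mo_count = COUNT(1, 1) = 2
—
[ltv_avg: ltv >= 73 and status in ('default', 'current', 'late')]
loan_id=7: ✗
loan_id=8: ✓ → 18448
loan_id=9: ✗
loan_id=10: ✗
loan_id=11: ✓ → 16963
loan_id=12: ✗
loan_id=13: ✓ → 73374
loan_id=14: ✗
loan_id=15: ✓ → 64261
loan_id=16: ✗
loan_id=17: ✗
loan_id=18: ✗
loan_id=19: ✗
loan_id=20: ✗
ltv_avg = (18448 + 16963 + 73374 + 64261) / 4 = 43261.5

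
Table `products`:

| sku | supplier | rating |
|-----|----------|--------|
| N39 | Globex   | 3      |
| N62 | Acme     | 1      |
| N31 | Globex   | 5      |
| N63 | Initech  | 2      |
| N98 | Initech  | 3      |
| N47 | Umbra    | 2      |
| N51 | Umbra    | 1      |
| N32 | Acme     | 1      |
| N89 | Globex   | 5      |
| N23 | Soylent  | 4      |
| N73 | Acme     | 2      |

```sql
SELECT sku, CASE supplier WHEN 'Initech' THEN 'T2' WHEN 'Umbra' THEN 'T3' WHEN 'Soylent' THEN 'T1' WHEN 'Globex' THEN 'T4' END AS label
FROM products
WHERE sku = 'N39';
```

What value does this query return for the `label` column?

sku = N39: supplier=Globex, rating=3.
supplier='Initech' → false
supplier='Umbra' → false
supplier='Soylent' → false
supplier='Globex' → true → T4

T4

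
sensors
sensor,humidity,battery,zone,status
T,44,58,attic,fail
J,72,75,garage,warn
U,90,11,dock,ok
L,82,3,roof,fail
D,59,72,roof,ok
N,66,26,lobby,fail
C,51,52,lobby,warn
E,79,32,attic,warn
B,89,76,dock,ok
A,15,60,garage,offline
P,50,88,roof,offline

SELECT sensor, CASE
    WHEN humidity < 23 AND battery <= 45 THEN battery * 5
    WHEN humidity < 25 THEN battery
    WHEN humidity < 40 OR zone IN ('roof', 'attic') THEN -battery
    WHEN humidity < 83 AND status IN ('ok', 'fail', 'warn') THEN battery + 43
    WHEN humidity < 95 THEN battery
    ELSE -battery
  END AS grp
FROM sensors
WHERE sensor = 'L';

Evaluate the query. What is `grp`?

-3

sensor = L: humidity=82, battery=3, zone=roof, status=fail.
humidity < 23 AND battery <= 45 → false
humidity < 25 → false
humidity < 40 OR zone IN ('roof', 'attic') → true → -3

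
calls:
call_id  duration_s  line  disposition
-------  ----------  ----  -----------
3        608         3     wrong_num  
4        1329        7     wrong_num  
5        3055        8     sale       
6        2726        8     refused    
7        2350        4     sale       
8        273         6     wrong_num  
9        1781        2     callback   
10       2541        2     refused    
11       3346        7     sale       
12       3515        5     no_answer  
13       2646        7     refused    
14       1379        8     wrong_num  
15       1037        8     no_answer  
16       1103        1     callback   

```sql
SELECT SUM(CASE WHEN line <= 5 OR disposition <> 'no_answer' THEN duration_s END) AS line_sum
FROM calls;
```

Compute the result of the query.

call_id=3: ✓ → 608
call_id=4: ✓ → 1329
call_id=5: ✓ → 3055
call_id=6: ✓ → 2726
call_id=7: ✓ → 2350
call_id=8: ✓ → 273
call_id=9: ✓ → 1781
call_id=10: ✓ → 2541
call_id=11: ✓ → 3346
call_id=12: ✓ → 3515
call_id=13: ✓ → 2646
call_id=14: ✓ → 1379
call_id=15: ✗
call_id=16: ✓ → 1103
line_sum = 608 + 1329 + 3055 + 2726 + 2350 + 273 + 1781 + 2541 + 3346 + 3515 + 2646 + 1379 + 1103 = 26652

26652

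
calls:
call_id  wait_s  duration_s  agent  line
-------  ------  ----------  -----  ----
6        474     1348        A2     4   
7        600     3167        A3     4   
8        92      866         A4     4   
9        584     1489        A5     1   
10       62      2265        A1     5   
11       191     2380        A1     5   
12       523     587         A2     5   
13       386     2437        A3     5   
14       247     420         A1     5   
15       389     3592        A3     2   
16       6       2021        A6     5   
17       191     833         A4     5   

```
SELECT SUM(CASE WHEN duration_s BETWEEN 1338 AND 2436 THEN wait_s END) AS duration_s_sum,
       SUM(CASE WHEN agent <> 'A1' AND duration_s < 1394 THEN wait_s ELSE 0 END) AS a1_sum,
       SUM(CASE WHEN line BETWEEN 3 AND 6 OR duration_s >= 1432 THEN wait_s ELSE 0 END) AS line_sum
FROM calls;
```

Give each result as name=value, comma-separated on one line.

[duration_s_sum: duration_s BETWEEN 1338 AND 2436]
call_id=6: ✓ → 474
call_id=7: ✗
call_id=8: ✗
call_id=9: ✓ → 584
call_id=10: ✓ → 62
call_id=11: ✓ → 191
call_id=12: ✗
call_id=13: ✗
call_id=14: ✗
call_id=15: ✗
call_id=16: ✓ → 6
call_id=17: ✗
duration_s_sum = 474 + 584 + 62 + 191 + 6 = 1317
—
[a1_sum: agent <> 'A1' AND duration_s < 1394]
call_id=6: ✓ → 474
call_id=7: ✗
call_id=8: ✓ → 92
call_id=9: ✗
call_id=10: ✗
call_id=11: ✗
call_id=12: ✓ → 523
call_id=13: ✗
call_id=14: ✗
call_id=15: ✗
call_id=16: ✗
call_id=17: ✓ → 191
a1_sum = 474 + 92 + 523 + 191 = 1280
—
[line_sum: line BETWEEN 3 AND 6 OR duration_s >= 1432]
call_id=6: ✓ → 474
call_id=7: ✓ → 600
call_id=8: ✓ → 92
call_id=9: ✓ → 584
call_id=10: ✓ → 62
call_id=11: ✓ → 191
call_id=12: ✓ → 523
call_id=13: ✓ → 386
call_id=14: ✓ → 247
call_id=15: ✓ → 389
call_id=16: ✓ → 6
call_id=17: ✓ → 191
line_sum = 474 + 600 + 92 + 584 + 62 + 191 + 523 + 386 + 247 + 389 + 6 + 191 = 3745

duration_s_sum=1317, a1_sum=1280, line_sum=3745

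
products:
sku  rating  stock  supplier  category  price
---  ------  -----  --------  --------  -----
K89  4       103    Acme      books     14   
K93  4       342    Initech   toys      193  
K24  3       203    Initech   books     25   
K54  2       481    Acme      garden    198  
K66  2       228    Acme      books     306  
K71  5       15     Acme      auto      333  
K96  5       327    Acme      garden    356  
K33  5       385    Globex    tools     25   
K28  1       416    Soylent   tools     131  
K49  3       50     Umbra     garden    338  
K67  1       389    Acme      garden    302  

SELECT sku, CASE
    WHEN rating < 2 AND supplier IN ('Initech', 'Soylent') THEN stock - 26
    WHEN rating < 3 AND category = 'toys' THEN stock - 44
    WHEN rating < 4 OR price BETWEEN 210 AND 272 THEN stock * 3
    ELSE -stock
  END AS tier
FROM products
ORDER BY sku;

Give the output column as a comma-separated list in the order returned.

sku=K24: rating < 4 OR price BETWEEN 210 AND 272 → 609
sku=K28: rating < 2 AND supplier IN ('Initech', 'Soylent') → 390
sku=K33: ELSE → -385
sku=K49: rating < 4 OR price BETWEEN 210 AND 272 → 150
sku=K54: rating < 4 OR price BETWEEN 210 AND 272 → 1443
sku=K66: rating < 4 OR price BETWEEN 210 AND 272 → 684
sku=K67: rating < 4 OR price BETWEEN 210 AND 272 → 1167
sku=K71: ELSE → -15
sku=K89: ELSE → -103
sku=K93: ELSE → -342
sku=K96: ELSE → -327

609, 390, -385, 150, 1443, 684, 1167, -15, -103, -342, -327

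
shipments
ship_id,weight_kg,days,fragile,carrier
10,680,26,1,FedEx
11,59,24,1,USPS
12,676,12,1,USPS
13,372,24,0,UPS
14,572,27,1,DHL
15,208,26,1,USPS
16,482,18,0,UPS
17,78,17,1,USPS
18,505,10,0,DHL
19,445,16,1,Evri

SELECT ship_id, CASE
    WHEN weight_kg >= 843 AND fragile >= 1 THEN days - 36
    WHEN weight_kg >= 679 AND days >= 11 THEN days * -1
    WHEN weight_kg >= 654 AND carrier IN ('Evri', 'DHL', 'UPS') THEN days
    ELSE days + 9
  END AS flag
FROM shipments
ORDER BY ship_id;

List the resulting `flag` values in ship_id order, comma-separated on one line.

ship_id=10: weight_kg >= 679 AND days >= 11 → -26
ship_id=11: ELSE → 33
ship_id=12: ELSE → 21
ship_id=13: ELSE → 33
ship_id=14: ELSE → 36
ship_id=15: ELSE → 35
ship_id=16: ELSE → 27
ship_id=17: ELSE → 26
ship_id=18: ELSE → 19
ship_id=19: ELSE → 25

-26, 33, 21, 33, 36, 35, 27, 26, 19, 25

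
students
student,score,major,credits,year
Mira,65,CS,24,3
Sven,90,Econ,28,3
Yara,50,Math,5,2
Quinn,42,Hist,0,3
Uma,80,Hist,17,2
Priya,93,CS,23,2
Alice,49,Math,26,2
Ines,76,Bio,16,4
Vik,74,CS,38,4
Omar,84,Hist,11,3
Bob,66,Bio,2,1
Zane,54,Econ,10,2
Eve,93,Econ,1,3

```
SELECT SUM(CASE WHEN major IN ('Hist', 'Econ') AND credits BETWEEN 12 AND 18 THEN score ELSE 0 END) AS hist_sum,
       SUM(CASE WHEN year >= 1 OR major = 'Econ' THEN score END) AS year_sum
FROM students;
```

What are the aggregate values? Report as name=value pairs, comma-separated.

[hist_sum: major IN ('Hist', 'Econ') AND credits BETWEEN 12 AND 18]
student=Mira: ✗
student=Sven: ✗
student=Yara: ✗
student=Quinn: ✗
student=Uma: ✓ → 80
student=Priya: ✗
student=Alice: ✗
student=Ines: ✗
student=Vik: ✗
student=Omar: ✗
student=Bob: ✗
student=Zane: ✗
student=Eve: ✗
hist_sum = 80
—
[year_sum: year >= 1 OR major = 'Econ']
student=Mira: ✓ → 65
student=Sven: ✓ → 90
student=Yara: ✓ → 50
student=Quinn: ✓ → 42
student=Uma: ✓ → 80
student=Priya: ✓ → 93
student=Alice: ✓ → 49
student=Ines: ✓ → 76
student=Vik: ✓ → 74
student=Omar: ✓ → 84
student=Bob: ✓ → 66
student=Zane: ✓ → 54
student=Eve: ✓ → 93
year_sum = 65 + 90 + 50 + 42 + 80 + 93 + 49 + 76 + 74 + 84 + 66 + 54 + 93 = 916

hist_sum=80, year_sum=916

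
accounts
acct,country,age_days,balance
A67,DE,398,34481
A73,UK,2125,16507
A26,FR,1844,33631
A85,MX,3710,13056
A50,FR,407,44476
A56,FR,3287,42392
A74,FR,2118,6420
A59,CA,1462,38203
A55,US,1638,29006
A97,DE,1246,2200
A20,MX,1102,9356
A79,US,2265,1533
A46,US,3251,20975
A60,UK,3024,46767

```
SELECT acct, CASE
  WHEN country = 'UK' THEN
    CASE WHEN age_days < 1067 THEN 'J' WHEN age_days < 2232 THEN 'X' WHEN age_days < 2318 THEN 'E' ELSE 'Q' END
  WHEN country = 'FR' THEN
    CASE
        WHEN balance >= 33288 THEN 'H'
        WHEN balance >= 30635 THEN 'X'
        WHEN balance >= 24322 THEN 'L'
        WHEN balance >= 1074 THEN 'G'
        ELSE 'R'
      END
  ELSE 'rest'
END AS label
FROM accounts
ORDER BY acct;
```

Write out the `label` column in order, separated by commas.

rest, H, rest, H, rest, H, rest, Q, rest, X, G, rest, rest, rest

acct=A20: country='MX' → outer ELSE → rest
acct=A26: country='FR' → inner[balance >= 33288] → H
acct=A46: country='US' → outer ELSE → rest
acct=A50: country='FR' → inner[balance >= 33288] → H
acct=A55: country='US' → outer ELSE → rest
acct=A56: country='FR' → inner[balance >= 33288] → H
acct=A59: country='CA' → outer ELSE → rest
acct=A60: country='UK' → inner[ELSE] → Q
acct=A67: country='DE' → outer ELSE → rest
acct=A73: country='UK' → inner[age_days < 2232] → X
acct=A74: country='FR' → inner[balance >= 1074] → G
acct=A79: country='US' → outer ELSE → rest
acct=A85: country='MX' → outer ELSE → rest
acct=A97: country='DE' → outer ELSE → rest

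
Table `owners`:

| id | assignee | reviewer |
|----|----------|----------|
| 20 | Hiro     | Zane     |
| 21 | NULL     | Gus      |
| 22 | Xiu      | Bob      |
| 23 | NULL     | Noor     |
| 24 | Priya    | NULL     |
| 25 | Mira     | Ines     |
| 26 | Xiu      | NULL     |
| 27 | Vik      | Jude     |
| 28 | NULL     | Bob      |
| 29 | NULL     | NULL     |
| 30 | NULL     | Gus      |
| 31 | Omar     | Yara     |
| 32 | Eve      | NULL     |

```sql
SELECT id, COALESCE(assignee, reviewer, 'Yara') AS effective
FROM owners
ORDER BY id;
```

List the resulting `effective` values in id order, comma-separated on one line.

id=20: assignee=Hiro → Hiro
id=21: assignee=NULL, reviewer=Gus → Gus
id=22: assignee=Xiu → Xiu
id=23: assignee=NULL, reviewer=Noor → Noor
id=24: assignee=Priya → Priya
id=25: assignee=Mira → Mira
id=26: assignee=Xiu → Xiu
id=27: assignee=Vik → Vik
id=28: assignee=NULL, reviewer=Bob → Bob
id=29: assignee=NULL, reviewer=NULL, → literal Yara → Yara
id=30: assignee=NULL, reviewer=Gus → Gus
id=31: assignee=Omar → Omar
id=32: assignee=Eve → Eve

Hiro, Gus, Xiu, Noor, Priya, Mira, Xiu, Vik, Bob, Yara, Gus, Omar, Eve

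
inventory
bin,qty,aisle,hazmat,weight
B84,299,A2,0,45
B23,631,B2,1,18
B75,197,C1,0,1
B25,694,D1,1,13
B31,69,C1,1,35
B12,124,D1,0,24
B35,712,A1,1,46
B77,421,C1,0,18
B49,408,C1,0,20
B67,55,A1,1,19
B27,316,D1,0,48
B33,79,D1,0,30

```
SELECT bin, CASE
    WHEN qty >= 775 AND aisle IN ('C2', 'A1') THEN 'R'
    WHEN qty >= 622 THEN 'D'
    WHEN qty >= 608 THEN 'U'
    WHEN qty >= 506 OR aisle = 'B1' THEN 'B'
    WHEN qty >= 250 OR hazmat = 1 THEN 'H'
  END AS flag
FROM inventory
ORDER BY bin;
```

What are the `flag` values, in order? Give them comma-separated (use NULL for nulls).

bin=B12: (no match → NULL) → NULL
bin=B23: qty >= 622 → D
bin=B25: qty >= 622 → D
bin=B27: qty >= 250 OR hazmat = 1 → H
bin=B31: qty >= 250 OR hazmat = 1 → H
bin=B33: (no match → NULL) → NULL
bin=B35: qty >= 622 → D
bin=B49: qty >= 250 OR hazmat = 1 → H
bin=B67: qty >= 250 OR hazmat = 1 → H
bin=B75: (no match → NULL) → NULL
bin=B77: qty >= 250 OR hazmat = 1 → H
bin=B84: qty >= 250 OR hazmat = 1 → H

NULL, D, D, H, H, NULL, D, H, H, NULL, H, H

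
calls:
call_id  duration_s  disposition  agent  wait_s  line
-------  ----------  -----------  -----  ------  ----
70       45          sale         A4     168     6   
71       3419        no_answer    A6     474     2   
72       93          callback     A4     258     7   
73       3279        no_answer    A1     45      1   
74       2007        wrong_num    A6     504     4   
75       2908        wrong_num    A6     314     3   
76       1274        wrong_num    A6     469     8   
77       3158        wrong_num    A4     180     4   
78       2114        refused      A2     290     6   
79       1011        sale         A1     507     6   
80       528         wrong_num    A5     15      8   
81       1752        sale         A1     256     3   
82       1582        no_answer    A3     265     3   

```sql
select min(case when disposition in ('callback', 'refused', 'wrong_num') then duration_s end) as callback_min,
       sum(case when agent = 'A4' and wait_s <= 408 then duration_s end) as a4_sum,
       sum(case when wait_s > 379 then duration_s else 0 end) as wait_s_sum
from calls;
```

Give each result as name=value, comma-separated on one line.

callback_min=93, a4_sum=3296, wait_s_sum=7711

[callback_min: disposition in ('callback', 'refused', 'wrong_num')]
call_id=70: ✗
call_id=71: ✗
call_id=72: ✓ → 93
call_id=73: ✗
call_id=74: ✓ → 2007
call_id=75: ✓ → 2908
call_id=76: ✓ → 1274
call_id=77: ✓ → 3158
call_id=78: ✓ → 2114
call_id=79: ✗
call_id=80: ✓ → 528
call_id=81: ✗
call_id=82: ✗
callback_min = MIN(93, 2007, 2908, 1274, 3158, 2114, 528) = 93
—
[a4_sum: agent = 'A4' and wait_s <= 408]
call_id=70: ✓ → 45
call_id=71: ✗
call_id=72: ✓ → 93
call_id=73: ✗
call_id=74: ✗
call_id=75: ✗
call_id=76: ✗
call_id=77: ✓ → 3158
call_id=78: ✗
call_id=79: ✗
call_id=80: ✗
call_id=81: ✗
call_id=82: ✗
a4_sum = 45 + 93 + 3158 = 3296
—
[wait_s_sum: wait_s > 379]
call_id=70: ✗
call_id=71: ✓ → 3419
call_id=72: ✗
call_id=73: ✗
call_id=74: ✓ → 2007
call_id=75: ✗
call_id=76: ✓ → 1274
call_id=77: ✗
call_id=78: ✗
call_id=79: ✓ → 1011
call_id=80: ✗
call_id=81: ✗
call_id=82: ✗
wait_s_sum = 3419 + 2007 + 1274 + 1011 = 7711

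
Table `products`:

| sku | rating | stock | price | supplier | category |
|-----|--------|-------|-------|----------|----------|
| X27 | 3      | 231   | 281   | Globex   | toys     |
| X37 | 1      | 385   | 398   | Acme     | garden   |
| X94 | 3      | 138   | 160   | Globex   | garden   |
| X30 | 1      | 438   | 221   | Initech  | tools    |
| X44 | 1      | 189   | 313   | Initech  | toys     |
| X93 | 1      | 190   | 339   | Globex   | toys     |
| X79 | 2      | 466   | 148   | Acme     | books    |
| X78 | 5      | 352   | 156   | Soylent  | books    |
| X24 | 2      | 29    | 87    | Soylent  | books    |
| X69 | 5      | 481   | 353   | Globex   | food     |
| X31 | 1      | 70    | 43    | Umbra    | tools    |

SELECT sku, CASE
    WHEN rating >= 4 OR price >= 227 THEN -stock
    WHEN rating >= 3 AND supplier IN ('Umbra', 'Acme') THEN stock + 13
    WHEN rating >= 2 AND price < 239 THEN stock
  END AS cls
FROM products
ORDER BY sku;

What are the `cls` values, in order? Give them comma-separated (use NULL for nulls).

29, -231, NULL, NULL, -385, -189, -481, -352, 466, -190, 138

sku=X24: rating >= 2 AND price < 239 → 29
sku=X27: rating >= 4 OR price >= 227 → -231
sku=X30: (no match → NULL) → NULL
sku=X31: (no match → NULL) → NULL
sku=X37: rating >= 4 OR price >= 227 → -385
sku=X44: rating >= 4 OR price >= 227 → -189
sku=X69: rating >= 4 OR price >= 227 → -481
sku=X78: rating >= 4 OR price >= 227 → -352
sku=X79: rating >= 2 AND price < 239 → 466
sku=X93: rating >= 4 OR price >= 227 → -190
sku=X94: rating >= 2 AND price < 239 → 138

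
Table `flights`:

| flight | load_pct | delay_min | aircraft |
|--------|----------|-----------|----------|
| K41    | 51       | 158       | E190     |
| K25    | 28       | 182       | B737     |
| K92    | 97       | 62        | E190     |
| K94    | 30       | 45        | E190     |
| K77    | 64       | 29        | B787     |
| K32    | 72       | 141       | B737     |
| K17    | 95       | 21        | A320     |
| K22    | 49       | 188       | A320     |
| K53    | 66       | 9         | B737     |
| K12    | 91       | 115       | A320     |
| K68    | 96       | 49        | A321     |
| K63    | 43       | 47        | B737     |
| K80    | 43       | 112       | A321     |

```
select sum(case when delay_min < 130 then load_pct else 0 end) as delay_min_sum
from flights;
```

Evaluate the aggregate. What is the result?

625

flight=K41: ✗
flight=K25: ✗
flight=K92: ✓ → 97
flight=K94: ✓ → 30
flight=K77: ✓ → 64
flight=K32: ✗
flight=K17: ✓ → 95
flight=K22: ✗
flight=K53: ✓ → 66
flight=K12: ✓ → 91
flight=K68: ✓ → 96
flight=K63: ✓ → 43
flight=K80: ✓ → 43
delay_min_sum = 97 + 30 + 64 + 95 + 66 + 91 + 96 + 43 + 43 = 625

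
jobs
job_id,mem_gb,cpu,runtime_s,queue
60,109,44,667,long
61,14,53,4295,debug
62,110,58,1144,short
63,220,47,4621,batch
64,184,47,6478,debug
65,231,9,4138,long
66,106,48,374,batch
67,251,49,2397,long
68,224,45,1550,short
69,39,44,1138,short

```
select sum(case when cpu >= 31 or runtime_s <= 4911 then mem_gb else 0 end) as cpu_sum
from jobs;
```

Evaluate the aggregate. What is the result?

1488

job_id=60: ✓ → 109
job_id=61: ✓ → 14
job_id=62: ✓ → 110
job_id=63: ✓ → 220
job_id=64: ✓ → 184
job_id=65: ✓ → 231
job_id=66: ✓ → 106
job_id=67: ✓ → 251
job_id=68: ✓ → 224
job_id=69: ✓ → 39
cpu_sum = 109 + 14 + 110 + 220 + 184 + 231 + 106 + 251 + 224 + 39 = 1488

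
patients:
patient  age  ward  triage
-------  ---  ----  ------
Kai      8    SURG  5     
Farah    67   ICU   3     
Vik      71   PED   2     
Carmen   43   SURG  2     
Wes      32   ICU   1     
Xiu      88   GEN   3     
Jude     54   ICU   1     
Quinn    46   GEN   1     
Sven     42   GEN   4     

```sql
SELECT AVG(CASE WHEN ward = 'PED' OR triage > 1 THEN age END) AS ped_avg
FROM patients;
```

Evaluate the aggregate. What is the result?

53.1666666667

patient=Kai: ✓ → 8
patient=Farah: ✓ → 67
patient=Vik: ✓ → 71
patient=Carmen: ✓ → 43
patient=Wes: ✗
patient=Xiu: ✓ → 88
patient=Jude: ✗
patient=Quinn: ✗
patient=Sven: ✓ → 42
ped_avg = (8 + 67 + 71 + 43 + 88 + 42) / 6 = 53.1666666667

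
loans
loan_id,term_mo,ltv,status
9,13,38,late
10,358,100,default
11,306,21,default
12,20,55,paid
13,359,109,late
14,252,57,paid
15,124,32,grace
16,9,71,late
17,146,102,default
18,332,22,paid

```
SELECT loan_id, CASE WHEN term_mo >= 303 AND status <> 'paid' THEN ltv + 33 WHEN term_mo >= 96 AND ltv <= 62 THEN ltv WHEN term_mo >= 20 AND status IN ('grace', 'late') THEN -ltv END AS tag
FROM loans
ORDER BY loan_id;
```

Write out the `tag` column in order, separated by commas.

loan_id=9: (no match → NULL) → NULL
loan_id=10: term_mo >= 303 AND status <> 'paid' → 133
loan_id=11: term_mo >= 303 AND status <> 'paid' → 54
loan_id=12: (no match → NULL) → NULL
loan_id=13: term_mo >= 303 AND status <> 'paid' → 142
loan_id=14: term_mo >= 96 AND ltv <= 62 → 57
loan_id=15: term_mo >= 96 AND ltv <= 62 → 32
loan_id=16: (no match → NULL) → NULL
loan_id=17: (no match → NULL) → NULL
loan_id=18: term_mo >= 96 AND ltv <= 62 → 22

NULL, 133, 54, NULL, 142, 57, 32, NULL, NULL, 22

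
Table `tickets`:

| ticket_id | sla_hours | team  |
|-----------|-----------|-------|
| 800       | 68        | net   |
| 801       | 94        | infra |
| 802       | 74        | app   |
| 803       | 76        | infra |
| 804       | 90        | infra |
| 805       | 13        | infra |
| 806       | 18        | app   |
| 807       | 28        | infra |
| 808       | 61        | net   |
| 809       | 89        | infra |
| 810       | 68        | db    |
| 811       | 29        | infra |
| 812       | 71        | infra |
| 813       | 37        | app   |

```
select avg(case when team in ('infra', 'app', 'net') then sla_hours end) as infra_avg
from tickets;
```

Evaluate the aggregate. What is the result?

ticket_id=800: ✓ → 68
ticket_id=801: ✓ → 94
ticket_id=802: ✓ → 74
ticket_id=803: ✓ → 76
ticket_id=804: ✓ → 90
ticket_id=805: ✓ → 13
ticket_id=806: ✓ → 18
ticket_id=807: ✓ → 28
ticket_id=808: ✓ → 61
ticket_id=809: ✓ → 89
ticket_id=810: ✗
ticket_id=811: ✓ → 29
ticket_id=812: ✓ → 71
ticket_id=813: ✓ → 37
infra_avg = (68 + 94 + 74 + 76 + 90 + 13 + 18 + 28 + 61 + 89 + 29 + 71 + 37) / 13 = 57.5384615385

57.5384615385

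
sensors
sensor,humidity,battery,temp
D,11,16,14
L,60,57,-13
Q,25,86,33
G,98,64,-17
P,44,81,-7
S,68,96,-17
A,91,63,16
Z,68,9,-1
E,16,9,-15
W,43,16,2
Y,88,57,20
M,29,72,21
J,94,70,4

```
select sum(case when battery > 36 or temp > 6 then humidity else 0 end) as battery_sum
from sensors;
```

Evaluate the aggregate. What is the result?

608

sensor=D: ✓ → 11
sensor=L: ✓ → 60
sensor=Q: ✓ → 25
sensor=G: ✓ → 98
sensor=P: ✓ → 44
sensor=S: ✓ → 68
sensor=A: ✓ → 91
sensor=Z: ✗
sensor=E: ✗
sensor=W: ✗
sensor=Y: ✓ → 88
sensor=M: ✓ → 29
sensor=J: ✓ → 94
battery_sum = 11 + 60 + 25 + 98 + 44 + 68 + 91 + 88 + 29 + 94 = 608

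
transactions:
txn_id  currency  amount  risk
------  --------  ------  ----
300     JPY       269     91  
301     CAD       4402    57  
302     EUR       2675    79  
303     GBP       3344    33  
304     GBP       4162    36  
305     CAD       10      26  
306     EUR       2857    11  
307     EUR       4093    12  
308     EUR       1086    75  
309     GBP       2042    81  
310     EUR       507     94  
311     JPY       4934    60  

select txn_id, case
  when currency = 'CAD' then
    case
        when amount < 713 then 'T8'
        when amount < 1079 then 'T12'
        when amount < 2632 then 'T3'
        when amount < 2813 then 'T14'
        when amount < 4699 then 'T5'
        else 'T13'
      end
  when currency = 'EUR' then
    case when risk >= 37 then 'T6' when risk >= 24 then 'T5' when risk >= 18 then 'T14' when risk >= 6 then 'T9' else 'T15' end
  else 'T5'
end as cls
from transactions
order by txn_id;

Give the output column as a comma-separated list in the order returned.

T5, T5, T6, T5, T5, T8, T9, T9, T6, T5, T6, T5

txn_id=300: currency='JPY' → outer ELSE → T5
txn_id=301: currency='CAD' → inner[amount < 4699] → T5
txn_id=302: currency='EUR' → inner[risk >= 37] → T6
txn_id=303: currency='GBP' → outer ELSE → T5
txn_id=304: currency='GBP' → outer ELSE → T5
txn_id=305: currency='CAD' → inner[amount < 713] → T8
txn_id=306: currency='EUR' → inner[risk >= 6] → T9
txn_id=307: currency='EUR' → inner[risk >= 6] → T9
txn_id=308: currency='EUR' → inner[risk >= 37] → T6
txn_id=309: currency='GBP' → outer ELSE → T5
txn_id=310: currency='EUR' → inner[risk >= 37] → T6
txn_id=311: currency='JPY' → outer ELSE → T5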